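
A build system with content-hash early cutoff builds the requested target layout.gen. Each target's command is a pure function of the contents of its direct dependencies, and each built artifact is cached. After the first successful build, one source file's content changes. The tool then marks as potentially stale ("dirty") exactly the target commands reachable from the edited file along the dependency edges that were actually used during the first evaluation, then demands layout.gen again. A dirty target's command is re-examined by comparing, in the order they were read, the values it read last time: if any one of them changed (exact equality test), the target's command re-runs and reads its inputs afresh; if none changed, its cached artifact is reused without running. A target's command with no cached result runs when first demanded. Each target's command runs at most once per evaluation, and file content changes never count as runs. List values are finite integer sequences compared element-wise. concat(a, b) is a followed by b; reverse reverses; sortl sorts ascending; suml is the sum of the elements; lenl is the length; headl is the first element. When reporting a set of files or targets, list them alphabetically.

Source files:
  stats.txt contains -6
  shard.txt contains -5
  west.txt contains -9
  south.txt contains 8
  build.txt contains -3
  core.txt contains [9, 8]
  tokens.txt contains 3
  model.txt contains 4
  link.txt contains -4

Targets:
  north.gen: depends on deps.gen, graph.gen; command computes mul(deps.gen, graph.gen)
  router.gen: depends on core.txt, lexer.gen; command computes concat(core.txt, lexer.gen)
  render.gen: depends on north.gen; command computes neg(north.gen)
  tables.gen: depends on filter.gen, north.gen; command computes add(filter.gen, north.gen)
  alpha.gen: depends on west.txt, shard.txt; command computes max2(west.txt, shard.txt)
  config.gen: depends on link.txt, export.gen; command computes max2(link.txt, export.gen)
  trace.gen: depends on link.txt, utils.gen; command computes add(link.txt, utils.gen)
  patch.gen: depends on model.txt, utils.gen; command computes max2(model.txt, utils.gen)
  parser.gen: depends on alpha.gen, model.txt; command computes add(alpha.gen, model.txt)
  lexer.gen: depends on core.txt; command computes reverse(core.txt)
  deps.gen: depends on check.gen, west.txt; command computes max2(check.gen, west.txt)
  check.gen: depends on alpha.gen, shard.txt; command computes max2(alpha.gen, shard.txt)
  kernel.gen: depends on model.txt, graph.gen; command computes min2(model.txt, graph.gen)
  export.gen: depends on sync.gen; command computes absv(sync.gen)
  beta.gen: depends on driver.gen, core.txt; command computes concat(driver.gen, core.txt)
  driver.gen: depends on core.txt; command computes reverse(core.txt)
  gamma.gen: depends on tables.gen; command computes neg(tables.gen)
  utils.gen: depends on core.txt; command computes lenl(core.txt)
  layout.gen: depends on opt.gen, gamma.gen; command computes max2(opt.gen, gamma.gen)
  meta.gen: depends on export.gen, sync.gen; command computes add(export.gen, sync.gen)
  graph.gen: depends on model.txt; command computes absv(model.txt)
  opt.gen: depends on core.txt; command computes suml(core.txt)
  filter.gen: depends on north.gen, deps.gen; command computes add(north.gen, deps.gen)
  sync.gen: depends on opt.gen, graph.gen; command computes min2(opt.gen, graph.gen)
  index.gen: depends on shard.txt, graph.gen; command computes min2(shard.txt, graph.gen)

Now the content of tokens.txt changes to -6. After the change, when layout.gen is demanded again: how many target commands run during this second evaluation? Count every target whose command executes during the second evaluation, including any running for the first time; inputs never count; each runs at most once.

First evaluation (everything demanded from the output):
  alpha.gen = max2(-9, -5) = -5
  check.gen = max2(-5, -5) = -5
  deps.gen = max2(-5, -9) = -5
  graph.gen = absv(4) = 4
  north.gen = mul(-5, 4) = -20
  filter.gen = add(-20, -5) = -25
  opt.gen = suml([9, 8]) = 17
  tables.gen = add(-25, -20) = -45
  gamma.gen = neg(-45) = 45
  layout.gen = max2(17, 45) = 45

Propagation after the edit:
  tokens.txt feeds no computation that the output demands — nothing is marked dirty and nothing runs.

Key observation: tokens.txt is never demanded by the output, so the edit triggers no recomputation at all.

Target commands that run: none — 0 in total.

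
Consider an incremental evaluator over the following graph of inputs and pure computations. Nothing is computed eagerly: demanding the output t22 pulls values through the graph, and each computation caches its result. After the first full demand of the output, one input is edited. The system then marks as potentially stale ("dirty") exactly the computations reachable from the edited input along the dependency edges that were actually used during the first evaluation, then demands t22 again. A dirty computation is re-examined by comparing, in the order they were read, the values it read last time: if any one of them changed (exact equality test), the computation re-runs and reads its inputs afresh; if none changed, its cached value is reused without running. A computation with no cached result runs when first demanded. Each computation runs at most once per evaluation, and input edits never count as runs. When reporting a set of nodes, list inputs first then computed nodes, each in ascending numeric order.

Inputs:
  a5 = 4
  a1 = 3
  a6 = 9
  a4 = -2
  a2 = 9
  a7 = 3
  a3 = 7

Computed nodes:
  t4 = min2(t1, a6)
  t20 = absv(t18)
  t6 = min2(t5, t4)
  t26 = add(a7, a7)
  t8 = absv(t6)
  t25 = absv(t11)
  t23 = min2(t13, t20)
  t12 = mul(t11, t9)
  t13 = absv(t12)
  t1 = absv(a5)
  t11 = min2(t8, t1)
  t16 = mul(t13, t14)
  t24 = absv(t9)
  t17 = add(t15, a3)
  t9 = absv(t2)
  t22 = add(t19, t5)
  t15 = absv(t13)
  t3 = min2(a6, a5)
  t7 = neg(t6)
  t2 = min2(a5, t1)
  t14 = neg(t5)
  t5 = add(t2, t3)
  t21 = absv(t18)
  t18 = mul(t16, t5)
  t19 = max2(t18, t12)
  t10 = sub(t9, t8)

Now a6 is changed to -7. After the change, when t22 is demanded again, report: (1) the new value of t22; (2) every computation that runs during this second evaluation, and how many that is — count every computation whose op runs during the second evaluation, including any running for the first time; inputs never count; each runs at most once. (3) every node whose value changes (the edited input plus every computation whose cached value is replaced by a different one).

Initial pass — values computed on the first demand:
  t1 = absv(4) = 4
  t2 = min2(4, 4) = 4
  t3 = min2(9, 4) = 4
  t4 = min2(4, 9) = 4
  t5 = add(4, 4) = 8
  t6 = min2(8, 4) = 4
  t8 = absv(4) = 4
  t9 = absv(4) = 4
  t11 = min2(4, 4) = 4
  t12 = mul(4, 4) = 16
  t13 = absv(16) = 16
  t14 = neg(8) = -8
  t16 = mul(16, -8) = -128
  t18 = mul(-128, 8) = -1024
  t19 = max2(-1024, 16) = 16
  t22 = add(16, 8) = 24

Second demand — change propagation:
  t3: re-runs because a6 9->-7; new result -7.
  t4: re-runs because a6 9->-7; new result -7.
  t5: re-runs because t3 4->-7; new result -3.
  t6: re-runs because t5 8->-3; t4 4->-7; new result -7.
  t8: re-runs because t6 4->-7; new result 7.
  t11: re-runs because t8 4->7; new result 4 (unchanged).
  t12: re-examined; everything it read last time is the same (t11 unchanged, t9 unchanged) — cache 16 kept, no run.
  t13: re-examined; everything it read last time is the same (t12 unchanged) — cache 16 kept, no run.
  t14: re-runs because t5 8->-3; new result 3.
  t16: re-runs because t14 -8->3; new result 48.
  t18: re-runs because t16 -128->48; t5 8->-3; new result -144.
  t19: re-runs because t18 -1024->-144; new result 16 (unchanged).
  t22: re-runs because t5 8->-3; new result 13.

The important point: at t12 every value read last time is unchanged, so the dirty flag clears without a run.

t22 now evaluates to 13.
Run set: t3, t4, t5, t6, t8, t11, t14, t16, t18, t19, t22 (11 run).
Changed values: a6, t3, t4, t5, t6, t8, t14, t16, t18, t22.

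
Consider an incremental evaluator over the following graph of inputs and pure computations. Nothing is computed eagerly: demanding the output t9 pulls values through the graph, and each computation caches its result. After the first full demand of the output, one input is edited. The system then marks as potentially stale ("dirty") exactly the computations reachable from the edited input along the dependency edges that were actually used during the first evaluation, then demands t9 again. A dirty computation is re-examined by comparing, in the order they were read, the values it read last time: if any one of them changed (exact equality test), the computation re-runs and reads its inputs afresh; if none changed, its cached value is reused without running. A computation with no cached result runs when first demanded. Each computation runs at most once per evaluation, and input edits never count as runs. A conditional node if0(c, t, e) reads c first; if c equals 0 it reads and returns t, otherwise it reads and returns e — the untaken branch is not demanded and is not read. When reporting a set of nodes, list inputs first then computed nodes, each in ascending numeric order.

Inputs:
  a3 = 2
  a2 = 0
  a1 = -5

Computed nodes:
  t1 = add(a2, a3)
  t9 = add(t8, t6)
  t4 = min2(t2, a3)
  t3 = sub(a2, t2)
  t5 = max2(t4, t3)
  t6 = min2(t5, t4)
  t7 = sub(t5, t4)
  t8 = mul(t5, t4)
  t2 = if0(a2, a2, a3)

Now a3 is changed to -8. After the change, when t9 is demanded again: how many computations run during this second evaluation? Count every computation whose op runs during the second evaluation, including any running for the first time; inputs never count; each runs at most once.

Initial pass — values computed on the first demand:
  t2 = if0(a2=0 -> then branch a2) = 0
  t3 = sub(0, 0) = 0
  t4 = min2(0, 2) = 0
  t5 = max2(0, 0) = 0
  t6 = min2(0, 0) = 0
  t8 = mul(0, 0) = 0
  t9 = add(0, 0) = 0

Second demand — change propagation:
  t4: re-runs because a3 2->-8; new result -8.
  t5: re-runs because t4 0->-8; new result 0 (unchanged).
  t6: re-runs because t4 0->-8; new result -8.
  t8: re-runs because t4 0->-8; new result 0 (unchanged).
  t9: re-runs because t6 0->-8; new result -8.

Run set: t4, t5, t6, t8, t9 (5 run).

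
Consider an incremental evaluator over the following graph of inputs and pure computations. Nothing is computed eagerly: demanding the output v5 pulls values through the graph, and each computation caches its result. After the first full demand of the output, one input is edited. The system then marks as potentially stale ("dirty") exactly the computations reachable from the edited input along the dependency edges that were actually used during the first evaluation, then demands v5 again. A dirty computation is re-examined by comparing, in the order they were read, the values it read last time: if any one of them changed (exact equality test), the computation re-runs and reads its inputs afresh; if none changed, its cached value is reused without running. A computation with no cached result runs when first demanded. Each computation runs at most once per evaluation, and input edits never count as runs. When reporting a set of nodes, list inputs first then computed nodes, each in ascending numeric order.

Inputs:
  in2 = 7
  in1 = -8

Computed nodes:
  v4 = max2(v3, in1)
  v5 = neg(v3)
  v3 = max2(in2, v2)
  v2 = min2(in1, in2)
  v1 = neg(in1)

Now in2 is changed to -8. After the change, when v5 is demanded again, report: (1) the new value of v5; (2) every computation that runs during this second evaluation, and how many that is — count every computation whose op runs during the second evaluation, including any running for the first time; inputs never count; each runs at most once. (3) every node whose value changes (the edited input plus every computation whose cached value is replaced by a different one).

Initial pass — values computed on the first demand:
  v2 = min2(-8, 7) = -8
  v3 = max2(7, -8) = 7
  v5 = neg(7) = -7

Second demand — change propagation:
  v2: re-runs because in2 7->-8; new result -8 (unchanged).
  v3: re-runs because in2 7->-8; new result -8.
  v5: re-runs because v3 7->-8; new result 8.

v5 now evaluates to 8.
Run set: v2, v3, v5 (3 run).
Changed values: in2, v3, v5.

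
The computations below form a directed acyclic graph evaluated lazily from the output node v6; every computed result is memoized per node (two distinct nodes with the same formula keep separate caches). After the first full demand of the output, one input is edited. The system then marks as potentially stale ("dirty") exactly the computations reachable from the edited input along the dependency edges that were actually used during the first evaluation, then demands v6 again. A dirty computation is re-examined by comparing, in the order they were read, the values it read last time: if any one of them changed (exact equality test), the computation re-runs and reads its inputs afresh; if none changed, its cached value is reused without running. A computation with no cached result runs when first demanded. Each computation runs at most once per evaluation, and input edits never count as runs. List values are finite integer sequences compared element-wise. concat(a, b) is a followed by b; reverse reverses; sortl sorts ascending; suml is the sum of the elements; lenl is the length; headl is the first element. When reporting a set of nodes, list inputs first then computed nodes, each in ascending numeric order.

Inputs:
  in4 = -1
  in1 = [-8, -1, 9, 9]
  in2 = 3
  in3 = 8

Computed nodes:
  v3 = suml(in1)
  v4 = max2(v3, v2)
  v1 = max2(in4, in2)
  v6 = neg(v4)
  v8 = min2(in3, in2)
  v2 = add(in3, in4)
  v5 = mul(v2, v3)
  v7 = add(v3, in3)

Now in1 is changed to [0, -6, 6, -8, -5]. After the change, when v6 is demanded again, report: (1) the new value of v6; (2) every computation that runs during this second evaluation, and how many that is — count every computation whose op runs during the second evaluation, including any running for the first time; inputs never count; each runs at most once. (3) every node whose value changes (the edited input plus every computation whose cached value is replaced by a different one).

First demand of the output computes:
  v2 = add(8, -1) = 7
  v3 = suml([-8, -1, 9, 9]) = 9
  v4 = max2(9, 7) = 9
  v6 = neg(9) = -9

After the edit, cleaning proceeds:
  v3: a read changed (in1 [-8, -1, 9, 9]->[0, -6, 6, -8, -5]) — executes, giving -13.
  v4: a read changed (v3 9->-13) — executes, giving 7.
  v6: a read changed (v4 9->7) — executes, giving -7.

Demanding v6 again yields -7.
3 computations run: v3, v4, v6.
The nodes whose values change: in1, v3, v4, v6.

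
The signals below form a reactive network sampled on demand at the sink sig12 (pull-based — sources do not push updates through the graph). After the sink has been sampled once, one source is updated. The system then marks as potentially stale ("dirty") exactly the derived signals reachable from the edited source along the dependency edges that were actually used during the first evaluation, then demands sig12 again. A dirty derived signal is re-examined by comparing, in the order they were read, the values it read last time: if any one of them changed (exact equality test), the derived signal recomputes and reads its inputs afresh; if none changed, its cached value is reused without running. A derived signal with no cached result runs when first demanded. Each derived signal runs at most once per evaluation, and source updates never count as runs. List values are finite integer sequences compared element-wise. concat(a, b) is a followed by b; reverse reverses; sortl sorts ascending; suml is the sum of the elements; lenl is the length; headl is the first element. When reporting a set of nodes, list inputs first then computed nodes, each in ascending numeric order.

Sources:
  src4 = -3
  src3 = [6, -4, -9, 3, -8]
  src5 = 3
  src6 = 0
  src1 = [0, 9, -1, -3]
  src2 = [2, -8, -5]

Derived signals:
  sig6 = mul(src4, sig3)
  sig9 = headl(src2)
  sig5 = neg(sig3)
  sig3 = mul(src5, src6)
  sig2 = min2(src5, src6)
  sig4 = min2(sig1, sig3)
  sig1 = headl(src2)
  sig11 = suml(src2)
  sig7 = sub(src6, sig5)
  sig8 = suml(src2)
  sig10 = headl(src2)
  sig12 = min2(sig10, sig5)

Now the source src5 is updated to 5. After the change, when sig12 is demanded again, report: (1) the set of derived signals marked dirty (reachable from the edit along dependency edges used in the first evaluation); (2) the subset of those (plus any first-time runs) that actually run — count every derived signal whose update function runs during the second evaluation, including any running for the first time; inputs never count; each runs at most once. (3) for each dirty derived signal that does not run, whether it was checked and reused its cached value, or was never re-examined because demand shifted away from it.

Dirty set: sig3, sig5, sig12.
Run set: sig3 (1 run).
Re-examined without running (cache reused): sig5, sig12.
The important point: sig3 recomputes to an identical value, and the output ends up unchanged.

Initial pass — values computed on the first demand:
  sig3 = mul(3, 0) = 0
  sig5 = neg(0) = 0
  sig10 = headl([2, -8, -5]) = 2
  sig12 = min2(2, 0) = 0

Second demand — change propagation:
  sig3: re-runs because src5 3->5; new result 0 (unchanged).
  sig5: re-examined; everything it read last time is the same (sig3 unchanged) — cache 0 kept, no run.
  sig12: re-examined; everything it read last time is the same (sig10 unchanged, sig5 unchanged) — cache 0 kept, no run.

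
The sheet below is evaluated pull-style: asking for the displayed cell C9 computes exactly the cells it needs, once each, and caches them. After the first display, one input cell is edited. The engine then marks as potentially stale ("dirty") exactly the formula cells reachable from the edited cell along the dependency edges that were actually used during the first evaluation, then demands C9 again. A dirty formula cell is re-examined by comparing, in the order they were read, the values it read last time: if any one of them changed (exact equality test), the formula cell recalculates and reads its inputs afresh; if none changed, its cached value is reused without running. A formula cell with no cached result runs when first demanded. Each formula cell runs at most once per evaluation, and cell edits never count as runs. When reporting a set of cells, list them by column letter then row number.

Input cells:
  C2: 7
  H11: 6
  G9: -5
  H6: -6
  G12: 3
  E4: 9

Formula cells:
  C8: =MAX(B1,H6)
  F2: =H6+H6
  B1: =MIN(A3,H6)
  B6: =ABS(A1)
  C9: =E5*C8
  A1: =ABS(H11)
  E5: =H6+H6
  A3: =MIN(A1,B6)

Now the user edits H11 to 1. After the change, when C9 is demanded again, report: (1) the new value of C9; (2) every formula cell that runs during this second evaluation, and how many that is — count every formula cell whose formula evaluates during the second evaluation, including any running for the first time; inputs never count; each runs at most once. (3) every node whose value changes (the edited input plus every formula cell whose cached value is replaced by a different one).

Demanding C9 again yields 72.
4 formula cells run: A1, A3, B1, B6.
The nodes whose values change: A1, A3, B6, H11.
Note the absorption at B1: it re-runs yet its value is the same, leaving the output's value untouched.

First demand of the output computes:
  A1 = ABS(6) = 6
  B6 = ABS(6) = 6
  A3 = MIN(6, 6) = 6
  B1 = MIN(6, -6) = -6
  C8 = MAX(-6, -6) = -6
  E5 = -6 + -6 = -12
  C9 = -12 * -6 = 72

After the edit, cleaning proceeds:
  A1: a read changed (H11 6->1) — executes, giving 1.
  B6: a read changed (A1 6->1) — executes, giving 1.
  A3: a read changed (A1 6->1; B6 6->1) — executes, giving 1.
  B1: a read changed (A3 6->1) — executes, giving -6 — identical to its old value.
  C8: dirty, but its reads are unchanged (B1 unchanged, H6 unchanged); cached -6 stands.
  C9: dirty, but its reads are unchanged (E5 unchanged, C8 unchanged); cached 72 stands.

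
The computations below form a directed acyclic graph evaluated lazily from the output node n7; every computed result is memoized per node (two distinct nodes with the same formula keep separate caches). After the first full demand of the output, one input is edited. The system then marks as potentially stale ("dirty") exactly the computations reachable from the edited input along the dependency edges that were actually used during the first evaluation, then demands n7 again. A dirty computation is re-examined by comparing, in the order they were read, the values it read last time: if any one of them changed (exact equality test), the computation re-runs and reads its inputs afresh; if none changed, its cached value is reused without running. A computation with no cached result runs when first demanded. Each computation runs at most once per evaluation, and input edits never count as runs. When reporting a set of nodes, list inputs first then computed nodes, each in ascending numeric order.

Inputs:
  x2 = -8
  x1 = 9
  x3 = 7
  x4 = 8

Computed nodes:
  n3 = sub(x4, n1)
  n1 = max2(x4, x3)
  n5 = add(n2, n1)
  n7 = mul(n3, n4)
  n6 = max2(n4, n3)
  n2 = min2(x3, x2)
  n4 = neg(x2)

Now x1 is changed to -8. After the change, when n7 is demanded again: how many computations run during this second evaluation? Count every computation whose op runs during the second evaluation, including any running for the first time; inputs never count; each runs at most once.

0 computations run: none.
Note the shortcut — nothing in the graph depends on x1 at all, so no recomputation happens.

First demand of the output computes:
  n1 = max2(8, 7) = 8
  n3 = sub(8, 8) = 0
  n4 = neg(-8) = 8
  n7 = mul(0, 8) = 0

After the edit, cleaning proceeds:
  no node depends on x1 at all; the second demand re-runs nothing.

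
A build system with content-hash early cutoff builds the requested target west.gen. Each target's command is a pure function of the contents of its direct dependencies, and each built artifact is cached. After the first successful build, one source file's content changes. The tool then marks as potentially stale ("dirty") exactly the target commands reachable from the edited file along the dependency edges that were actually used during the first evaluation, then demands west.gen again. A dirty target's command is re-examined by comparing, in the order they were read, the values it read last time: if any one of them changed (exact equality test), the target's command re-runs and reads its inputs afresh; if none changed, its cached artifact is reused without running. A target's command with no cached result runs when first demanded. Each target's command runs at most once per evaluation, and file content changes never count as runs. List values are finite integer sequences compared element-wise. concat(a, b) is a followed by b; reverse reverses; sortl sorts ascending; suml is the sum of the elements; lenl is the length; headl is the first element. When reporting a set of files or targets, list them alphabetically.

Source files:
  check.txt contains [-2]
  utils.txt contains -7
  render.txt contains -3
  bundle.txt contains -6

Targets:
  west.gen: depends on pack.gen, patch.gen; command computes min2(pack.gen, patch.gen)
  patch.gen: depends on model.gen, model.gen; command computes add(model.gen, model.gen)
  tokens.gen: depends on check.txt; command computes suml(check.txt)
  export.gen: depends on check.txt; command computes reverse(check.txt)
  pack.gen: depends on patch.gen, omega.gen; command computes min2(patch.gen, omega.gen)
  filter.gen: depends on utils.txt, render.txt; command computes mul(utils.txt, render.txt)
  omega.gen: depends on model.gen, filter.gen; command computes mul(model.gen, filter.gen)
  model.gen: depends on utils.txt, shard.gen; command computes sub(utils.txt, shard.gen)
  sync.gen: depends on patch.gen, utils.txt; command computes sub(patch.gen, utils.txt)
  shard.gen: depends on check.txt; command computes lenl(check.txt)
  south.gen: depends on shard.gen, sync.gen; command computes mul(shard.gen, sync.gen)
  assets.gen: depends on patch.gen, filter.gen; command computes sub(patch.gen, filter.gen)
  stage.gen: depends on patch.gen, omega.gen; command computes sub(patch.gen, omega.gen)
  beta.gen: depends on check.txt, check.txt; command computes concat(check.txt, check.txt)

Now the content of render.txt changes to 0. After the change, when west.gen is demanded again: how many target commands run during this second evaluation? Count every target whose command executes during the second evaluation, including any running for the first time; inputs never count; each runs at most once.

Target commands that run: filter.gen, omega.gen, pack.gen, west.gen — 4 in total.

First evaluation (everything demanded from the output):
  filter.gen = mul(-7, -3) = 21
  shard.gen = lenl([-2]) = 1
  model.gen = sub(-7, 1) = -8
  omega.gen = mul(-8, 21) = -168
  patch.gen = add(-8, -8) = -16
  pack.gen = min2(-16, -168) = -168
  west.gen = min2(-168, -16) = -168

Propagation after the edit:
  filter.gen: runs — render.txt -3->0; result 0.
  omega.gen: runs — filter.gen 21->0; result 0.
  pack.gen: runs — omega.gen -168->0; result -16.
  west.gen: runs — pack.gen -168->-16; result -16.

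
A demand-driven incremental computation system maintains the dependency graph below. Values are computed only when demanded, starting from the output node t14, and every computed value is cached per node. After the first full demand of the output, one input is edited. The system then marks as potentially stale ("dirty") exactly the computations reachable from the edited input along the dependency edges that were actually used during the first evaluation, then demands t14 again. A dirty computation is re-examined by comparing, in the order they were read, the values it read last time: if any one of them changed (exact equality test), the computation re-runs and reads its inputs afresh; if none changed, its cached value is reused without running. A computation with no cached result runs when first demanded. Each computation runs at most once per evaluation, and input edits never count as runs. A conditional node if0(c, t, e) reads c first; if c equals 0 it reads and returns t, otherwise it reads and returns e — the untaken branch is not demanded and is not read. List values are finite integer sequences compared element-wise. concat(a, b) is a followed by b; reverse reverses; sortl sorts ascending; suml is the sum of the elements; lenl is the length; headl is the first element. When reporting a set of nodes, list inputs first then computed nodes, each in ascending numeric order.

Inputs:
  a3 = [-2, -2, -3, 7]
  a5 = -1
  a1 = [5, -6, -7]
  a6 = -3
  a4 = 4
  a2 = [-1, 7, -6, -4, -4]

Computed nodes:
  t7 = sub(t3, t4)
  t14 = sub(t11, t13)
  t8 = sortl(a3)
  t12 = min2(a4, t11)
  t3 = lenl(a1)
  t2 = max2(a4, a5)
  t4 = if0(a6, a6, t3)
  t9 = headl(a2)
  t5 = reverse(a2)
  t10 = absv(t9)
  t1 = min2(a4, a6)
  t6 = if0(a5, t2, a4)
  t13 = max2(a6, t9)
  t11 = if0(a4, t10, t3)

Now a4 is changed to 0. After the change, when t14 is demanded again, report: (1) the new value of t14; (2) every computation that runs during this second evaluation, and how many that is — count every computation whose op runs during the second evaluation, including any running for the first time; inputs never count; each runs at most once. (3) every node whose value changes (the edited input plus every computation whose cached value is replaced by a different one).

First evaluation (everything demanded from the output):
  t3 = lenl([5, -6, -7]) = 3
  t9 = headl([-1, 7, -6, -4, -4]) = -1
  t11 = if0(a4=4 -> else branch t3) = 3
  t13 = max2(-3, -1) = -1
  t14 = sub(3, -1) = 4

Propagation after the edit:
  t10: demanded for the first time — runs, produces 1.
  t11: runs — a4 4->0; result 1.
  t14: runs — t11 3->1; result 2.

Key observation: a condition flipped, so demand reaches new nodes — t10 runs for the first time.

New value of t14: 2.
Computations that run: t10, t11, t14 — 3 in total.
Values that change: a4, t11, t14.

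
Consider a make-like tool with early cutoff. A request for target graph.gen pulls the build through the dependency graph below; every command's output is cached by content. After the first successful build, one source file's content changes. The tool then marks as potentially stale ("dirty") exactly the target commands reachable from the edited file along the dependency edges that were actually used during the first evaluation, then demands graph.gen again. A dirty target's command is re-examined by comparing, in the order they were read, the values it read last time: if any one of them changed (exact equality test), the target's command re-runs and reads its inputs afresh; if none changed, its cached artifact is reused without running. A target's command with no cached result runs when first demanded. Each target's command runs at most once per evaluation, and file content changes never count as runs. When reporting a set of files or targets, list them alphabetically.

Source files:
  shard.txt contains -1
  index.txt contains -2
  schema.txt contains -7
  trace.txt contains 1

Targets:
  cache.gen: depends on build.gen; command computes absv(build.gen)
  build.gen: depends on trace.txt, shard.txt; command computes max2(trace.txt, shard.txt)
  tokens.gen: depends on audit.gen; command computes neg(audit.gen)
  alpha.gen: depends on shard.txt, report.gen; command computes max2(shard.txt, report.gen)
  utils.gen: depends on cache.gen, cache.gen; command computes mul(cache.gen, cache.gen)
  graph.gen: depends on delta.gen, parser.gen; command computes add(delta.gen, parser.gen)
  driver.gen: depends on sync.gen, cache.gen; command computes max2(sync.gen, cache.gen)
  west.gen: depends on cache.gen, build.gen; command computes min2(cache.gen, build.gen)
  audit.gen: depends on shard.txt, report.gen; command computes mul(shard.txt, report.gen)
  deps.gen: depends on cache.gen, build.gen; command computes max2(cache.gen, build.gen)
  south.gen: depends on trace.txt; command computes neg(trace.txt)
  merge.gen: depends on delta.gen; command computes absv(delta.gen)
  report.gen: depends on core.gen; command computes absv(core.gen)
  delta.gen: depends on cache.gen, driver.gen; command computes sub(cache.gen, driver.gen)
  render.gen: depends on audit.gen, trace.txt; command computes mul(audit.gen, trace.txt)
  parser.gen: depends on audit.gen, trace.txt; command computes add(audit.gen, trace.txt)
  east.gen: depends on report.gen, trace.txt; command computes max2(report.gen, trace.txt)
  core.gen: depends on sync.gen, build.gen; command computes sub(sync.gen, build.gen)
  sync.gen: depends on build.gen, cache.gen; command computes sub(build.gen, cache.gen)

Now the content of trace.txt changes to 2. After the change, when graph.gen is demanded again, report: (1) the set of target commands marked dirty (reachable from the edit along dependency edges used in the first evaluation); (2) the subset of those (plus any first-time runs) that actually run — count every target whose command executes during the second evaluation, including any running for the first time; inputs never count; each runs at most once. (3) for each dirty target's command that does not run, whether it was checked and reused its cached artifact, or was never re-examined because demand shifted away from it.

The edit dirties: audit.gen, build.gen, cache.gen, core.gen, delta.gen, driver.gen, graph.gen, parser.gen, report.gen, sync.gen.
9 target commands run: audit.gen, build.gen, cache.gen, core.gen, delta.gen, driver.gen, parser.gen, report.gen, sync.gen.
Cache hits after checking: graph.gen.
Note where the cutoff bites: graph.gen is checked, finds nothing changed, and keeps its cache.

First demand of the output computes:
  build.gen = max2(1, -1) = 1
  cache.gen = absv(1) = 1
  sync.gen = sub(1, 1) = 0
  core.gen = sub(0, 1) = -1
  driver.gen = max2(0, 1) = 1
  delta.gen = sub(1, 1) = 0
  report.gen = absv(-1) = 1
  audit.gen = mul(-1, 1) = -1
  parser.gen = add(-1, 1) = 0
  graph.gen = add(0, 0) = 0

After the edit, cleaning proceeds:
  build.gen: a read changed (trace.txt 1->2) — executes, giving 2.
  cache.gen: a read changed (build.gen 1->2) — executes, giving 2.
  sync.gen: a read changed (build.gen 1->2; cache.gen 1->2) — executes, giving 0 — identical to its old value.
  core.gen: a read changed (build.gen 1->2) — executes, giving -2.
  driver.gen: a read changed (cache.gen 1->2) — executes, giving 2.
  delta.gen: a read changed (cache.gen 1->2; driver.gen 1->2) — executes, giving 0 — identical to its old value.
  report.gen: a read changed (core.gen -1->-2) — executes, giving 2.
  audit.gen: a read changed (report.gen 1->2) — executes, giving -2.
  parser.gen: a read changed (audit.gen -1->-2; trace.txt 1->2) — executes, giving 0 — identical to its old value.
  graph.gen: dirty, but its reads are unchanged (delta.gen unchanged, parser.gen unchanged); cached 0 stands.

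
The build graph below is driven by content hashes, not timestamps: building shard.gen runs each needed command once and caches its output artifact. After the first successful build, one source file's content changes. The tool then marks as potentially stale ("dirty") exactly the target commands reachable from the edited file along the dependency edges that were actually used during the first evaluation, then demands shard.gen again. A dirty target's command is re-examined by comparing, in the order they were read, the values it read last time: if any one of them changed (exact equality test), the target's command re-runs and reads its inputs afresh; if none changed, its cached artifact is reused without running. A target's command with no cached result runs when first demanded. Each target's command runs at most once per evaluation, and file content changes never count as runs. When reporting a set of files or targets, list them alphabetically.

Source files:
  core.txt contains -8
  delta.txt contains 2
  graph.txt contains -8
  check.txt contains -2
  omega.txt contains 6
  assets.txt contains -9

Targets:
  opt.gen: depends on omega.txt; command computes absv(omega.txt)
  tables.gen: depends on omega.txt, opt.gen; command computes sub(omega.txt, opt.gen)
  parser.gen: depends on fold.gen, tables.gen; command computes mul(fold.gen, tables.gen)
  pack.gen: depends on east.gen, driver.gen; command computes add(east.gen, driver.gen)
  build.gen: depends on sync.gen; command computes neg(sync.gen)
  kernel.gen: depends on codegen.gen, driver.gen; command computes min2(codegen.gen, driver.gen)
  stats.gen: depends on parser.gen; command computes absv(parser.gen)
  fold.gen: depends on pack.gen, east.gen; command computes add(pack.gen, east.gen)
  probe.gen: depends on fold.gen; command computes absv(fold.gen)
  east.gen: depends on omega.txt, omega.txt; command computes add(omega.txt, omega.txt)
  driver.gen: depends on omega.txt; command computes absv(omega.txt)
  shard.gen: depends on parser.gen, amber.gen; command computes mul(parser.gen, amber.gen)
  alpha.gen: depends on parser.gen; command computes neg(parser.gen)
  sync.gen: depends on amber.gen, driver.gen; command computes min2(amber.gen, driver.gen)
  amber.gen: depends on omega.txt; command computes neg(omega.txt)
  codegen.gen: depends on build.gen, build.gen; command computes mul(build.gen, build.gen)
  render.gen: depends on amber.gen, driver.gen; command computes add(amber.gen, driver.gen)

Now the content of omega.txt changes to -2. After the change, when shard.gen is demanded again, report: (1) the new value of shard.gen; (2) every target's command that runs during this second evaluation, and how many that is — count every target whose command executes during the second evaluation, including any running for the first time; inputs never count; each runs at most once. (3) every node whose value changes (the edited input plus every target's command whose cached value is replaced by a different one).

shard.gen now evaluates to 48.
Run set: amber.gen, driver.gen, east.gen, fold.gen, opt.gen, pack.gen, parser.gen, shard.gen, tables.gen (9 run).
Changed values: amber.gen, driver.gen, east.gen, fold.gen, omega.txt, opt.gen, pack.gen, parser.gen, shard.gen, tables.gen.

Initial pass — values computed on the first demand:
  amber.gen = neg(6) = -6
  driver.gen = absv(6) = 6
  east.gen = add(6, 6) = 12
  opt.gen = absv(6) = 6
  pack.gen = add(12, 6) = 18
  fold.gen = add(18, 12) = 30
  tables.gen = sub(6, 6) = 0
  parser.gen = mul(30, 0) = 0
  shard.gen = mul(0, -6) = 0

Second demand — change propagation:
  amber.gen: re-runs because omega.txt 6->-2; new result 2.
  driver.gen: re-runs because omega.txt 6->-2; new result 2.
  east.gen: re-runs because omega.txt 6->-2; omega.txt 6->-2; new result -4.
  opt.gen: re-runs because omega.txt 6->-2; new result 2.
  pack.gen: re-runs because east.gen 12->-4; driver.gen 6->2; new result -2.
  fold.gen: re-runs because pack.gen 18->-2; east.gen 12->-4; new result -6.
  tables.gen: re-runs because omega.txt 6->-2; opt.gen 6->2; new result -4.
  parser.gen: re-runs because fold.gen 30->-6; tables.gen 0->-4; new result 24.
  shard.gen: re-runs because parser.gen 0->24; amber.gen -6->2; new result 48.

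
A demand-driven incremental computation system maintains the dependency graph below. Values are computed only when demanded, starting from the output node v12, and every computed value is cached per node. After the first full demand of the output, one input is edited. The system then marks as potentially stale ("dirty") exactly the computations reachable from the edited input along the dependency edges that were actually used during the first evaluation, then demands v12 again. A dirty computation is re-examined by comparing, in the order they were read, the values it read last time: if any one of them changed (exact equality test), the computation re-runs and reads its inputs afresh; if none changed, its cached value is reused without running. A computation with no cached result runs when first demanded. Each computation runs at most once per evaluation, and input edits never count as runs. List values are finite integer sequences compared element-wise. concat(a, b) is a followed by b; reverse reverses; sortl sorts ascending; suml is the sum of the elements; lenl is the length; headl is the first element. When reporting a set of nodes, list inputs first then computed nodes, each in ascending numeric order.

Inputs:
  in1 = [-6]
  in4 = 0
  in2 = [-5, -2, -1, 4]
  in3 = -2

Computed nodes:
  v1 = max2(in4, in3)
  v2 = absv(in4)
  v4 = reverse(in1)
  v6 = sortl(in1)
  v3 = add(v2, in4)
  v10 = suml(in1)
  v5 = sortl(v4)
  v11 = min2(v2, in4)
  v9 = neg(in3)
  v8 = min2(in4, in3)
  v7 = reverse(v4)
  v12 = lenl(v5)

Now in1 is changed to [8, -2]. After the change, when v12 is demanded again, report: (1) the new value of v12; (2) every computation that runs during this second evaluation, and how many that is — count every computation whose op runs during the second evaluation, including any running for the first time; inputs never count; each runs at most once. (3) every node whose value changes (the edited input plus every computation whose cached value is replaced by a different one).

First evaluation (everything demanded from the output):
  v4 = reverse([-6]) = [-6]
  v5 = sortl([-6]) = [-6]
  v12 = lenl([-6]) = 1

Propagation after the edit:
  v4: runs — in1 [-6]->[8, -2]; result [-2, 8].
  v5: runs — v4 [-6]->[-2, 8]; result [-2, 8].
  v12: runs — v5 [-6]->[-2, 8]; result 2.

New value of v12: 2.
Computations that run: v4, v5, v12 — 3 in total.
Values that change: in1, v4, v5, v12.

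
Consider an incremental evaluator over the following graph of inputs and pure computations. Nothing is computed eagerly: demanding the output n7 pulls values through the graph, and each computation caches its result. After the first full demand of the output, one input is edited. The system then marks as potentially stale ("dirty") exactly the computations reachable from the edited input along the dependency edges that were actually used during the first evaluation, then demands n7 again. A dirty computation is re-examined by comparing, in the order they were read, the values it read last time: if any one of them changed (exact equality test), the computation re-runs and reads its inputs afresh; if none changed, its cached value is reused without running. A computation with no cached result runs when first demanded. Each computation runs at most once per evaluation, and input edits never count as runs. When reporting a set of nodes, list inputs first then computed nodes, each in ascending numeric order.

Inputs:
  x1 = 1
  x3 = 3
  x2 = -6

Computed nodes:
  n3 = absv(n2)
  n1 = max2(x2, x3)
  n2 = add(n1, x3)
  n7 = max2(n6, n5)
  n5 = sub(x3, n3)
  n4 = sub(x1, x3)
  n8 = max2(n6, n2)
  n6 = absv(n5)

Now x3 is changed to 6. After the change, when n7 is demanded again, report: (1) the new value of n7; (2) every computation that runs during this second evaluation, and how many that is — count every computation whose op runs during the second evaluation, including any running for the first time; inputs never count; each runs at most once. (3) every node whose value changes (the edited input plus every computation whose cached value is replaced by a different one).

n7 now evaluates to 6.
Run set: n1, n2, n3, n5, n6, n7 (6 run).
Changed values: x3, n1, n2, n3, n5, n6, n7.

Initial pass — values computed on the first demand:
  n1 = max2(-6, 3) = 3
  n2 = add(3, 3) = 6
  n3 = absv(6) = 6
  n5 = sub(3, 6) = -3
  n6 = absv(-3) = 3
  n7 = max2(3, -3) = 3

Second demand — change propagation:
  n1: re-runs because x3 3->6; new result 6.
  n2: re-runs because n1 3->6; x3 3->6; new result 12.
  n3: re-runs because n2 6->12; new result 12.
  n5: re-runs because x3 3->6; n3 6->12; new result -6.
  n6: re-runs because n5 -3->-6; new result 6.
  n7: re-runs because n6 3->6; n5 -3->-6; new result 6.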